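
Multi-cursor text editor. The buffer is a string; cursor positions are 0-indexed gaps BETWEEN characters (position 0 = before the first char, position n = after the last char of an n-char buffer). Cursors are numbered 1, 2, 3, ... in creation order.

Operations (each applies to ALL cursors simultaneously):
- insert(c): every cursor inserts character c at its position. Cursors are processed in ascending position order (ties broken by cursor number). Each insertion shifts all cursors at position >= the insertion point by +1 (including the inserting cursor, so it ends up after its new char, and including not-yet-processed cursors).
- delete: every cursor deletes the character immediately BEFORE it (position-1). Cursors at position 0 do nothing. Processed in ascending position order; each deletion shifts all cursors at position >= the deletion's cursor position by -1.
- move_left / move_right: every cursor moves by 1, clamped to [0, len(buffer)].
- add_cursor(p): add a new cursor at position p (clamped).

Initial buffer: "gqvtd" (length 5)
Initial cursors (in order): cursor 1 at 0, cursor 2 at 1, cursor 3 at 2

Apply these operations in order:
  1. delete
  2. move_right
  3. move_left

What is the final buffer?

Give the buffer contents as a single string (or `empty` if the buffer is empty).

After op 1 (delete): buffer="vtd" (len 3), cursors c1@0 c2@0 c3@0, authorship ...
After op 2 (move_right): buffer="vtd" (len 3), cursors c1@1 c2@1 c3@1, authorship ...
After op 3 (move_left): buffer="vtd" (len 3), cursors c1@0 c2@0 c3@0, authorship ...

Answer: vtd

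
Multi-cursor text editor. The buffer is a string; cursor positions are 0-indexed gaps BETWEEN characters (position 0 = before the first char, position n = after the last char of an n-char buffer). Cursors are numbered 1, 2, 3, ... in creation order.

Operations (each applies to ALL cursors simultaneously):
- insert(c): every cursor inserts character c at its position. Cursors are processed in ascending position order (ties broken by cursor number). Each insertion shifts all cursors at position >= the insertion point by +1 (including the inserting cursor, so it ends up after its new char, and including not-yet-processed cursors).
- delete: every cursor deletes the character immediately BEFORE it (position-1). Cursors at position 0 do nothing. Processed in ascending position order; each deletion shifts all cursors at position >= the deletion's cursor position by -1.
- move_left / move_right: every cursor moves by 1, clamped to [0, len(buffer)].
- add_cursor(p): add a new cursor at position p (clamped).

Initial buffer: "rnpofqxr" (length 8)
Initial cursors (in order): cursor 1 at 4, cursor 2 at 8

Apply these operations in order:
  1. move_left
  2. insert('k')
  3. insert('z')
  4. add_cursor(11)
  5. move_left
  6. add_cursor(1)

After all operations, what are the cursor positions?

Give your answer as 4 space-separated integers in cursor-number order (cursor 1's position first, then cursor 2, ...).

Answer: 4 10 10 1

Derivation:
After op 1 (move_left): buffer="rnpofqxr" (len 8), cursors c1@3 c2@7, authorship ........
After op 2 (insert('k')): buffer="rnpkofqxkr" (len 10), cursors c1@4 c2@9, authorship ...1....2.
After op 3 (insert('z')): buffer="rnpkzofqxkzr" (len 12), cursors c1@5 c2@11, authorship ...11....22.
After op 4 (add_cursor(11)): buffer="rnpkzofqxkzr" (len 12), cursors c1@5 c2@11 c3@11, authorship ...11....22.
After op 5 (move_left): buffer="rnpkzofqxkzr" (len 12), cursors c1@4 c2@10 c3@10, authorship ...11....22.
After op 6 (add_cursor(1)): buffer="rnpkzofqxkzr" (len 12), cursors c4@1 c1@4 c2@10 c3@10, authorship ...11....22.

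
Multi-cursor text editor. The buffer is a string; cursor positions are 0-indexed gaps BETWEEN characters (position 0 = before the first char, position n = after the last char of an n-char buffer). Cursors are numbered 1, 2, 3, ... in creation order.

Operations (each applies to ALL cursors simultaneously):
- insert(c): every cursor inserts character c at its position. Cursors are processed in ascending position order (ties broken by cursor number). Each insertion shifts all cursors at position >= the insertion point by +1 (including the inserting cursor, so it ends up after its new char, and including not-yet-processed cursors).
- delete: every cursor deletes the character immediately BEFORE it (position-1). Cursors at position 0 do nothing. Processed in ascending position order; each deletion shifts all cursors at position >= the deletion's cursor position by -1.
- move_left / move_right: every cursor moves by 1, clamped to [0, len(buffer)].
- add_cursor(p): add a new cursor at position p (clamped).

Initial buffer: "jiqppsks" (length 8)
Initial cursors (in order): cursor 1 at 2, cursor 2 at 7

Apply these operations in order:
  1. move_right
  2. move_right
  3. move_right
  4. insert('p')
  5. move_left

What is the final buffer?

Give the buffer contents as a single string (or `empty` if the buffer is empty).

After op 1 (move_right): buffer="jiqppsks" (len 8), cursors c1@3 c2@8, authorship ........
After op 2 (move_right): buffer="jiqppsks" (len 8), cursors c1@4 c2@8, authorship ........
After op 3 (move_right): buffer="jiqppsks" (len 8), cursors c1@5 c2@8, authorship ........
After op 4 (insert('p')): buffer="jiqpppsksp" (len 10), cursors c1@6 c2@10, authorship .....1...2
After op 5 (move_left): buffer="jiqpppsksp" (len 10), cursors c1@5 c2@9, authorship .....1...2

Answer: jiqpppsksp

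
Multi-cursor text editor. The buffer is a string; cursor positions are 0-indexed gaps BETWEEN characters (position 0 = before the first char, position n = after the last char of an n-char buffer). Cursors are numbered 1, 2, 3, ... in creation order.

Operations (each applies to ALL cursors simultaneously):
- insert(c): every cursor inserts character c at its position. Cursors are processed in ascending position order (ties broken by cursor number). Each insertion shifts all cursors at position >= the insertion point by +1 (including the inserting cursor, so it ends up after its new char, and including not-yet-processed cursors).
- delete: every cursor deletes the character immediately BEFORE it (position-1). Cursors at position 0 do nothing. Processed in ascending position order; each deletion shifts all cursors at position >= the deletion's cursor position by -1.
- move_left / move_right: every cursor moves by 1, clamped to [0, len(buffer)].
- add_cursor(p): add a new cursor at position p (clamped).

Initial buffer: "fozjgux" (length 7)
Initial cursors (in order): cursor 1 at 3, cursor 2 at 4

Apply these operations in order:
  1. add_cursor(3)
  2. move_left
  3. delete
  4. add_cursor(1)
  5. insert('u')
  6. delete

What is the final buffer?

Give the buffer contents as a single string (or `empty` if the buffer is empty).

Answer: jgux

Derivation:
After op 1 (add_cursor(3)): buffer="fozjgux" (len 7), cursors c1@3 c3@3 c2@4, authorship .......
After op 2 (move_left): buffer="fozjgux" (len 7), cursors c1@2 c3@2 c2@3, authorship .......
After op 3 (delete): buffer="jgux" (len 4), cursors c1@0 c2@0 c3@0, authorship ....
After op 4 (add_cursor(1)): buffer="jgux" (len 4), cursors c1@0 c2@0 c3@0 c4@1, authorship ....
After op 5 (insert('u')): buffer="uuujugux" (len 8), cursors c1@3 c2@3 c3@3 c4@5, authorship 123.4...
After op 6 (delete): buffer="jgux" (len 4), cursors c1@0 c2@0 c3@0 c4@1, authorship ....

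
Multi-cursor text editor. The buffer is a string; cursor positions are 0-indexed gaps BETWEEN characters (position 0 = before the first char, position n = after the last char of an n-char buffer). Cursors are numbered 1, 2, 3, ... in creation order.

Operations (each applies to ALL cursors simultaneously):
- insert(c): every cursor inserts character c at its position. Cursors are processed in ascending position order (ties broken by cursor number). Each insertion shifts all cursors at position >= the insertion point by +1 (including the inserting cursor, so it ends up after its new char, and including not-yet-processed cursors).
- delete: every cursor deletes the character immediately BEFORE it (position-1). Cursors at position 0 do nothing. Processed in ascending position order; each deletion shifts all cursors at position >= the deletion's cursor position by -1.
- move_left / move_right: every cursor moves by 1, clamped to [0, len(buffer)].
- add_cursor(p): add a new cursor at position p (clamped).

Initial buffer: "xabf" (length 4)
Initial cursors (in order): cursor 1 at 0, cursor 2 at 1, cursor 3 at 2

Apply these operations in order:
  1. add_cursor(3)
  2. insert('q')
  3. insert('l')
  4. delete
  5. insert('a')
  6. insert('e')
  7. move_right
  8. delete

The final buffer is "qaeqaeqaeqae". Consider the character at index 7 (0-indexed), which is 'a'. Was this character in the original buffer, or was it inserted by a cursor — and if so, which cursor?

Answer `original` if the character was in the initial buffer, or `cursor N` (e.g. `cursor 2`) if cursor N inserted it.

Answer: cursor 3

Derivation:
After op 1 (add_cursor(3)): buffer="xabf" (len 4), cursors c1@0 c2@1 c3@2 c4@3, authorship ....
After op 2 (insert('q')): buffer="qxqaqbqf" (len 8), cursors c1@1 c2@3 c3@5 c4@7, authorship 1.2.3.4.
After op 3 (insert('l')): buffer="qlxqlaqlbqlf" (len 12), cursors c1@2 c2@5 c3@8 c4@11, authorship 11.22.33.44.
After op 4 (delete): buffer="qxqaqbqf" (len 8), cursors c1@1 c2@3 c3@5 c4@7, authorship 1.2.3.4.
After op 5 (insert('a')): buffer="qaxqaaqabqaf" (len 12), cursors c1@2 c2@5 c3@8 c4@11, authorship 11.22.33.44.
After op 6 (insert('e')): buffer="qaexqaeaqaebqaef" (len 16), cursors c1@3 c2@7 c3@11 c4@15, authorship 111.222.333.444.
After op 7 (move_right): buffer="qaexqaeaqaebqaef" (len 16), cursors c1@4 c2@8 c3@12 c4@16, authorship 111.222.333.444.
After op 8 (delete): buffer="qaeqaeqaeqae" (len 12), cursors c1@3 c2@6 c3@9 c4@12, authorship 111222333444
Authorship (.=original, N=cursor N): 1 1 1 2 2 2 3 3 3 4 4 4
Index 7: author = 3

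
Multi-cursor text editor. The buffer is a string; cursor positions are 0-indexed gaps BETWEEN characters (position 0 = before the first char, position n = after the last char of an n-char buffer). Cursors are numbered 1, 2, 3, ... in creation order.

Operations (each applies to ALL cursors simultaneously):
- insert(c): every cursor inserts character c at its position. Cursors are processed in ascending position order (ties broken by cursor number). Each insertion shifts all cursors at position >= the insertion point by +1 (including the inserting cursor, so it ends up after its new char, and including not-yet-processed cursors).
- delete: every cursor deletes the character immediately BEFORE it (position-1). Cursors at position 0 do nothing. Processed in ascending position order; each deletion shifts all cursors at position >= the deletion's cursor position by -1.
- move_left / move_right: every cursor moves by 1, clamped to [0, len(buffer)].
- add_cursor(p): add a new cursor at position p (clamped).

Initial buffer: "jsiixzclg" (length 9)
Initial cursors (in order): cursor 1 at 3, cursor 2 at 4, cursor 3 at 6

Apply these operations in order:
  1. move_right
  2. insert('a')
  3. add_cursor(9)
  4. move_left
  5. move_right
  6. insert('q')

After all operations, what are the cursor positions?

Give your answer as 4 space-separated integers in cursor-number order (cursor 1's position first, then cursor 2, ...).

Answer: 6 9 14 12

Derivation:
After op 1 (move_right): buffer="jsiixzclg" (len 9), cursors c1@4 c2@5 c3@7, authorship .........
After op 2 (insert('a')): buffer="jsiiaxazcalg" (len 12), cursors c1@5 c2@7 c3@10, authorship ....1.2..3..
After op 3 (add_cursor(9)): buffer="jsiiaxazcalg" (len 12), cursors c1@5 c2@7 c4@9 c3@10, authorship ....1.2..3..
After op 4 (move_left): buffer="jsiiaxazcalg" (len 12), cursors c1@4 c2@6 c4@8 c3@9, authorship ....1.2..3..
After op 5 (move_right): buffer="jsiiaxazcalg" (len 12), cursors c1@5 c2@7 c4@9 c3@10, authorship ....1.2..3..
After op 6 (insert('q')): buffer="jsiiaqxaqzcqaqlg" (len 16), cursors c1@6 c2@9 c4@12 c3@14, authorship ....11.22..433..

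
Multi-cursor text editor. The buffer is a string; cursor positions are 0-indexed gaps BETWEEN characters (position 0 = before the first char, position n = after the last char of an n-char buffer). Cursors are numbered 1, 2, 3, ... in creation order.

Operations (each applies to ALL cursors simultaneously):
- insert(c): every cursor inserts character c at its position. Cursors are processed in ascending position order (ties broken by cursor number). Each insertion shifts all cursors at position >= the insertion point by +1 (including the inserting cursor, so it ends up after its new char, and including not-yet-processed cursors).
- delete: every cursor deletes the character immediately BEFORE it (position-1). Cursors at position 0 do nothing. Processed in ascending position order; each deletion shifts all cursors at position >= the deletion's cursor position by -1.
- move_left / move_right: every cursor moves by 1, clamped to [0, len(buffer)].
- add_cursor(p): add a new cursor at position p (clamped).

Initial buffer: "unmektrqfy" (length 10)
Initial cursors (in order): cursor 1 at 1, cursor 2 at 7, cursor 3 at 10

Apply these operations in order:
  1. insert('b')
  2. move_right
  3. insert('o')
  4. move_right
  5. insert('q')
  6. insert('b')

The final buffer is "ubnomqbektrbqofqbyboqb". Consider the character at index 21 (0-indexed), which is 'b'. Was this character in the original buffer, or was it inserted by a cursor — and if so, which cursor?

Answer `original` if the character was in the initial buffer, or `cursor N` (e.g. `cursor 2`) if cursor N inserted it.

Answer: cursor 3

Derivation:
After op 1 (insert('b')): buffer="ubnmektrbqfyb" (len 13), cursors c1@2 c2@9 c3@13, authorship .1......2...3
After op 2 (move_right): buffer="ubnmektrbqfyb" (len 13), cursors c1@3 c2@10 c3@13, authorship .1......2...3
After op 3 (insert('o')): buffer="ubnomektrbqofybo" (len 16), cursors c1@4 c2@12 c3@16, authorship .1.1.....2.2..33
After op 4 (move_right): buffer="ubnomektrbqofybo" (len 16), cursors c1@5 c2@13 c3@16, authorship .1.1.....2.2..33
After op 5 (insert('q')): buffer="ubnomqektrbqofqyboq" (len 19), cursors c1@6 c2@15 c3@19, authorship .1.1.1....2.2.2.333
After op 6 (insert('b')): buffer="ubnomqbektrbqofqbyboqb" (len 22), cursors c1@7 c2@17 c3@22, authorship .1.1.11....2.2.22.3333
Authorship (.=original, N=cursor N): . 1 . 1 . 1 1 . . . . 2 . 2 . 2 2 . 3 3 3 3
Index 21: author = 3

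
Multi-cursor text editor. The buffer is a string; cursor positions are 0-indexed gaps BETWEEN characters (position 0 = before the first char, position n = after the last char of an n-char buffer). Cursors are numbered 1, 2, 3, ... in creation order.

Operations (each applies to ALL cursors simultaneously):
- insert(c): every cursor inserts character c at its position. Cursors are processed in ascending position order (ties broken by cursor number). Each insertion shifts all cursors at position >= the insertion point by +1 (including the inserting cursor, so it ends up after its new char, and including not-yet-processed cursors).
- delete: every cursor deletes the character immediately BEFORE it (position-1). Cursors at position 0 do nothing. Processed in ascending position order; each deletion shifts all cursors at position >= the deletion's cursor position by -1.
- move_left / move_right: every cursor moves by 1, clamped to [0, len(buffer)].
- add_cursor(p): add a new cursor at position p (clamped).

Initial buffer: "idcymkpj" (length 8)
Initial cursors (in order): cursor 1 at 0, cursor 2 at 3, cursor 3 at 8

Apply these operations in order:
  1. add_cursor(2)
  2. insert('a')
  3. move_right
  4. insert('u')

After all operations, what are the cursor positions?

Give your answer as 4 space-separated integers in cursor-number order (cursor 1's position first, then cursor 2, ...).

Answer: 3 10 16 7

Derivation:
After op 1 (add_cursor(2)): buffer="idcymkpj" (len 8), cursors c1@0 c4@2 c2@3 c3@8, authorship ........
After op 2 (insert('a')): buffer="aidacaymkpja" (len 12), cursors c1@1 c4@4 c2@6 c3@12, authorship 1..4.2.....3
After op 3 (move_right): buffer="aidacaymkpja" (len 12), cursors c1@2 c4@5 c2@7 c3@12, authorship 1..4.2.....3
After op 4 (insert('u')): buffer="aiudacuayumkpjau" (len 16), cursors c1@3 c4@7 c2@10 c3@16, authorship 1.1.4.42.2....33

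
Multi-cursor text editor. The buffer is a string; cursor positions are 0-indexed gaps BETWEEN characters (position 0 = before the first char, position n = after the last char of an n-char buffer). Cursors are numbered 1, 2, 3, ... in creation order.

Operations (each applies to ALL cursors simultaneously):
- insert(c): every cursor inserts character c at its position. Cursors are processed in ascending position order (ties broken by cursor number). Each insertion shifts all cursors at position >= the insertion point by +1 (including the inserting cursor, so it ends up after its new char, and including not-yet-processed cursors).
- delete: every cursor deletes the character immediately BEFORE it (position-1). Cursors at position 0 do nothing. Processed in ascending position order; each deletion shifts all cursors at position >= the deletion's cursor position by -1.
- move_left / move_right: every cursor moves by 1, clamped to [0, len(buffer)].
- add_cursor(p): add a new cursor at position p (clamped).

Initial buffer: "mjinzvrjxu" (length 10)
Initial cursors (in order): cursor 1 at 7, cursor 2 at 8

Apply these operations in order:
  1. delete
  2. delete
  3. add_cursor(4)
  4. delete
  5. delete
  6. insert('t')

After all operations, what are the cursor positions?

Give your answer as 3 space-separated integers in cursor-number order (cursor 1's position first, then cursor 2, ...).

Answer: 3 3 3

Derivation:
After op 1 (delete): buffer="mjinzvxu" (len 8), cursors c1@6 c2@6, authorship ........
After op 2 (delete): buffer="mjinxu" (len 6), cursors c1@4 c2@4, authorship ......
After op 3 (add_cursor(4)): buffer="mjinxu" (len 6), cursors c1@4 c2@4 c3@4, authorship ......
After op 4 (delete): buffer="mxu" (len 3), cursors c1@1 c2@1 c3@1, authorship ...
After op 5 (delete): buffer="xu" (len 2), cursors c1@0 c2@0 c3@0, authorship ..
After op 6 (insert('t')): buffer="tttxu" (len 5), cursors c1@3 c2@3 c3@3, authorship 123..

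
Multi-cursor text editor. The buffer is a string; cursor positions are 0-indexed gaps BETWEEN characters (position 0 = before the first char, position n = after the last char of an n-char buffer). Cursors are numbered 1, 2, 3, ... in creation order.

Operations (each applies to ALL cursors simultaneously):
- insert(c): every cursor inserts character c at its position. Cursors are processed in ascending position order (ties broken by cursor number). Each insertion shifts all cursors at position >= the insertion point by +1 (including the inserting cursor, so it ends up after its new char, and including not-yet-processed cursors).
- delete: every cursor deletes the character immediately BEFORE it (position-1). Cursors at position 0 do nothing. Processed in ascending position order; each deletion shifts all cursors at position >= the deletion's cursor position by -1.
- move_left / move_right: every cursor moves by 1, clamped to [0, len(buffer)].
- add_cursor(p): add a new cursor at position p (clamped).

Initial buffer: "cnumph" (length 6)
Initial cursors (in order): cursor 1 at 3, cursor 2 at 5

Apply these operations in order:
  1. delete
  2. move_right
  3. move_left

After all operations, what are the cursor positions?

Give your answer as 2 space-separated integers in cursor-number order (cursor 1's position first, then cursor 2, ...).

After op 1 (delete): buffer="cnmh" (len 4), cursors c1@2 c2@3, authorship ....
After op 2 (move_right): buffer="cnmh" (len 4), cursors c1@3 c2@4, authorship ....
After op 3 (move_left): buffer="cnmh" (len 4), cursors c1@2 c2@3, authorship ....

Answer: 2 3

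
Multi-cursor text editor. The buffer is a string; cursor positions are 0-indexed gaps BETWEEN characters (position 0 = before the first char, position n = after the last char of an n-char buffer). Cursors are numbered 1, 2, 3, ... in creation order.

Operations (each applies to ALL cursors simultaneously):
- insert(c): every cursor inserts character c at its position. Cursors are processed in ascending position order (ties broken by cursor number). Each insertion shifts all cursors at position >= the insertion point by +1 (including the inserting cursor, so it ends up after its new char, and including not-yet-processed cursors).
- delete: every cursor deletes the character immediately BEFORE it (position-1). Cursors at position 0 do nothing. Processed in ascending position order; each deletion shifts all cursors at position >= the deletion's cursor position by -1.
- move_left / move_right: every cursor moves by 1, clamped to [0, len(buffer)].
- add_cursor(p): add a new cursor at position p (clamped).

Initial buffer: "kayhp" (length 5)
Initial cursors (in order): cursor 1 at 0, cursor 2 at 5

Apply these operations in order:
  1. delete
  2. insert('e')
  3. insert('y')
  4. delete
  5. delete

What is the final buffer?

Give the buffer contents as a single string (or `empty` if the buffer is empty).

After op 1 (delete): buffer="kayh" (len 4), cursors c1@0 c2@4, authorship ....
After op 2 (insert('e')): buffer="ekayhe" (len 6), cursors c1@1 c2@6, authorship 1....2
After op 3 (insert('y')): buffer="eykayhey" (len 8), cursors c1@2 c2@8, authorship 11....22
After op 4 (delete): buffer="ekayhe" (len 6), cursors c1@1 c2@6, authorship 1....2
After op 5 (delete): buffer="kayh" (len 4), cursors c1@0 c2@4, authorship ....

Answer: kayh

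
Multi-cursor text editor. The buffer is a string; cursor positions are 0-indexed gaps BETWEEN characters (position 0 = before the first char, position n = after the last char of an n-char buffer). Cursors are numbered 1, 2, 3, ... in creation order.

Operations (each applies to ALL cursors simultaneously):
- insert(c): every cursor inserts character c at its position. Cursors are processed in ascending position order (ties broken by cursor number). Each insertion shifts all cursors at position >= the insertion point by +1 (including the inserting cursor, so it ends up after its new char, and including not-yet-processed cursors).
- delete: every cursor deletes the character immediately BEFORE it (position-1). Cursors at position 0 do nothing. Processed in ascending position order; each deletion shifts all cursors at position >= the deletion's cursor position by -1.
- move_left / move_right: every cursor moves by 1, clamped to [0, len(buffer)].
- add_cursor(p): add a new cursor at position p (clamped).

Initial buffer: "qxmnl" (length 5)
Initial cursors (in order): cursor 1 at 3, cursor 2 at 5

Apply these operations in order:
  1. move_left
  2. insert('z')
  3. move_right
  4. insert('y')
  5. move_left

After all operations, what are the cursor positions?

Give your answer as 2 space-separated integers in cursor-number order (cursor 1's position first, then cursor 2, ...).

After op 1 (move_left): buffer="qxmnl" (len 5), cursors c1@2 c2@4, authorship .....
After op 2 (insert('z')): buffer="qxzmnzl" (len 7), cursors c1@3 c2@6, authorship ..1..2.
After op 3 (move_right): buffer="qxzmnzl" (len 7), cursors c1@4 c2@7, authorship ..1..2.
After op 4 (insert('y')): buffer="qxzmynzly" (len 9), cursors c1@5 c2@9, authorship ..1.1.2.2
After op 5 (move_left): buffer="qxzmynzly" (len 9), cursors c1@4 c2@8, authorship ..1.1.2.2

Answer: 4 8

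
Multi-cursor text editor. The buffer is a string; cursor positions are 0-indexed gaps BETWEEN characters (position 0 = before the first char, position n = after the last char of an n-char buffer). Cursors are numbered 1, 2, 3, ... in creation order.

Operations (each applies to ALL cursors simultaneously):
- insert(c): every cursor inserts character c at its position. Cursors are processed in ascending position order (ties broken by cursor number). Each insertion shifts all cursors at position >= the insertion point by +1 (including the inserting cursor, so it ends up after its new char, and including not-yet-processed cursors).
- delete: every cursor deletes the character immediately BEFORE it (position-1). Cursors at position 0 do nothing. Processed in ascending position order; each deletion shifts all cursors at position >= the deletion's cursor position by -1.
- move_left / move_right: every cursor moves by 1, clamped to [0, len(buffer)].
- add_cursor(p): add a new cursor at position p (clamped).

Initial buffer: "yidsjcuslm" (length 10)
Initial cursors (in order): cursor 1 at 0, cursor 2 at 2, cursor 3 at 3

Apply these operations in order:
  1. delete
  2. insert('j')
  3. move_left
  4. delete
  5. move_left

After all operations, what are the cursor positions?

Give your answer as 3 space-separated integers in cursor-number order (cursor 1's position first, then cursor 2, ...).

After op 1 (delete): buffer="ysjcuslm" (len 8), cursors c1@0 c2@1 c3@1, authorship ........
After op 2 (insert('j')): buffer="jyjjsjcuslm" (len 11), cursors c1@1 c2@4 c3@4, authorship 1.23.......
After op 3 (move_left): buffer="jyjjsjcuslm" (len 11), cursors c1@0 c2@3 c3@3, authorship 1.23.......
After op 4 (delete): buffer="jjsjcuslm" (len 9), cursors c1@0 c2@1 c3@1, authorship 13.......
After op 5 (move_left): buffer="jjsjcuslm" (len 9), cursors c1@0 c2@0 c3@0, authorship 13.......

Answer: 0 0 0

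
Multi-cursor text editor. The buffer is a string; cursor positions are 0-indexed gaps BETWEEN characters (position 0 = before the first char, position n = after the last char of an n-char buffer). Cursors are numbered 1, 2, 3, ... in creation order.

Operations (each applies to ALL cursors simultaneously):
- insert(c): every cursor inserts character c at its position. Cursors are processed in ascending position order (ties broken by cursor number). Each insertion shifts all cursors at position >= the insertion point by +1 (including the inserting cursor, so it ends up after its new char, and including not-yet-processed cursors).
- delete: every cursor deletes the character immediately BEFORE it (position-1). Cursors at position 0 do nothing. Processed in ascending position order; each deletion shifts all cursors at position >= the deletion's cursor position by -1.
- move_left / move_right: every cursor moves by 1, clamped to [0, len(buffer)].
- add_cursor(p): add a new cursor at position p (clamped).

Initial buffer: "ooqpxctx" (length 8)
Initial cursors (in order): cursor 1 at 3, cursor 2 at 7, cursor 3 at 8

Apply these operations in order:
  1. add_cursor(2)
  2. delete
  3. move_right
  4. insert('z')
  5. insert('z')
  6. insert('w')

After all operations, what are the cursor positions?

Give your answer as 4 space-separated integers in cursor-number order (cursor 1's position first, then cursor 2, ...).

Answer: 8 16 16 8

Derivation:
After op 1 (add_cursor(2)): buffer="ooqpxctx" (len 8), cursors c4@2 c1@3 c2@7 c3@8, authorship ........
After op 2 (delete): buffer="opxc" (len 4), cursors c1@1 c4@1 c2@4 c3@4, authorship ....
After op 3 (move_right): buffer="opxc" (len 4), cursors c1@2 c4@2 c2@4 c3@4, authorship ....
After op 4 (insert('z')): buffer="opzzxczz" (len 8), cursors c1@4 c4@4 c2@8 c3@8, authorship ..14..23
After op 5 (insert('z')): buffer="opzzzzxczzzz" (len 12), cursors c1@6 c4@6 c2@12 c3@12, authorship ..1414..2323
After op 6 (insert('w')): buffer="opzzzzwwxczzzzww" (len 16), cursors c1@8 c4@8 c2@16 c3@16, authorship ..141414..232323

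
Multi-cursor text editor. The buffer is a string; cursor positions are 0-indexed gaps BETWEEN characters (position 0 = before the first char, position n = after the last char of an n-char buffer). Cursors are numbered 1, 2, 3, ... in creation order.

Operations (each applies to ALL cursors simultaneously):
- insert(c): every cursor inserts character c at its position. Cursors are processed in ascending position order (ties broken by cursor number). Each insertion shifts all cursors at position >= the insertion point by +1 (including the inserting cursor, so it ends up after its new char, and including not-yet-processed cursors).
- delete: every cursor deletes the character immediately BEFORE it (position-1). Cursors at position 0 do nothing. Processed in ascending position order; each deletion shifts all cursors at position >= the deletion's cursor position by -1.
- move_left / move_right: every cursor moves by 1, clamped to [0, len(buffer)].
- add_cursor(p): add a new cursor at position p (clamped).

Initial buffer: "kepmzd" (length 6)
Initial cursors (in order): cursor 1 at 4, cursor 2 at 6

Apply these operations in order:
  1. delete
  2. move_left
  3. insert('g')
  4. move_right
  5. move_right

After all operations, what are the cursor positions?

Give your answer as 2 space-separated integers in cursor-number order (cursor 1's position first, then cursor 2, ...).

Answer: 5 6

Derivation:
After op 1 (delete): buffer="kepz" (len 4), cursors c1@3 c2@4, authorship ....
After op 2 (move_left): buffer="kepz" (len 4), cursors c1@2 c2@3, authorship ....
After op 3 (insert('g')): buffer="kegpgz" (len 6), cursors c1@3 c2@5, authorship ..1.2.
After op 4 (move_right): buffer="kegpgz" (len 6), cursors c1@4 c2@6, authorship ..1.2.
After op 5 (move_right): buffer="kegpgz" (len 6), cursors c1@5 c2@6, authorship ..1.2.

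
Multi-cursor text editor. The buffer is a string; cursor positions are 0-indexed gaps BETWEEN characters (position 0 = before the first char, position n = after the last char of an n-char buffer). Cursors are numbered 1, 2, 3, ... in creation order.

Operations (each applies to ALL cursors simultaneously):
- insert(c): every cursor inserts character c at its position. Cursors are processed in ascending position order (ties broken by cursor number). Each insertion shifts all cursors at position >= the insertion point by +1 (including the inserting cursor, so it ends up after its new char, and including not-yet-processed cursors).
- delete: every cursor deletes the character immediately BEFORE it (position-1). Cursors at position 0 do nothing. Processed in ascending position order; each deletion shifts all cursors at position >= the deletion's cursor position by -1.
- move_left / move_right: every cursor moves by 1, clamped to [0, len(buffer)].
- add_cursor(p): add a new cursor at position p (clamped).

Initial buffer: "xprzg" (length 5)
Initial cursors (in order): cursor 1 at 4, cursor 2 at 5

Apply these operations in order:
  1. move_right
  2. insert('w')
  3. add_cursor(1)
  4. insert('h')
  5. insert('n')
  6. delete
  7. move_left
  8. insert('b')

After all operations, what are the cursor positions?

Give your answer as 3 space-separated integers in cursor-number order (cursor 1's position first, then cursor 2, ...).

After op 1 (move_right): buffer="xprzg" (len 5), cursors c1@5 c2@5, authorship .....
After op 2 (insert('w')): buffer="xprzgww" (len 7), cursors c1@7 c2@7, authorship .....12
After op 3 (add_cursor(1)): buffer="xprzgww" (len 7), cursors c3@1 c1@7 c2@7, authorship .....12
After op 4 (insert('h')): buffer="xhprzgwwhh" (len 10), cursors c3@2 c1@10 c2@10, authorship .3....1212
After op 5 (insert('n')): buffer="xhnprzgwwhhnn" (len 13), cursors c3@3 c1@13 c2@13, authorship .33....121212
After op 6 (delete): buffer="xhprzgwwhh" (len 10), cursors c3@2 c1@10 c2@10, authorship .3....1212
After op 7 (move_left): buffer="xhprzgwwhh" (len 10), cursors c3@1 c1@9 c2@9, authorship .3....1212
After op 8 (insert('b')): buffer="xbhprzgwwhbbh" (len 13), cursors c3@2 c1@12 c2@12, authorship .33....121122

Answer: 12 12 2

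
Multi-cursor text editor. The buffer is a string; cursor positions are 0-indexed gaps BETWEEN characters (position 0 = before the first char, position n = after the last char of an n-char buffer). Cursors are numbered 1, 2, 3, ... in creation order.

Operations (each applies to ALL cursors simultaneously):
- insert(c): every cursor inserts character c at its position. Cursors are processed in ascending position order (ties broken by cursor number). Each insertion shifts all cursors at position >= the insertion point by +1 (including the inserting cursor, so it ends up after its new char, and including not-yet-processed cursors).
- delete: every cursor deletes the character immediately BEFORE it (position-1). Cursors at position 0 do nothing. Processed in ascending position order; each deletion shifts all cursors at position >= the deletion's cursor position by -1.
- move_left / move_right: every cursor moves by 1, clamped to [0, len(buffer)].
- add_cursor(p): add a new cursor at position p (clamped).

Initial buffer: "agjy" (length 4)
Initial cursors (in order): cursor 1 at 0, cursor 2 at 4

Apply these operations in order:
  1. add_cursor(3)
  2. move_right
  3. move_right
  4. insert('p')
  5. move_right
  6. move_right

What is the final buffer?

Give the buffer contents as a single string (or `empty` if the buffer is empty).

Answer: agpjypp

Derivation:
After op 1 (add_cursor(3)): buffer="agjy" (len 4), cursors c1@0 c3@3 c2@4, authorship ....
After op 2 (move_right): buffer="agjy" (len 4), cursors c1@1 c2@4 c3@4, authorship ....
After op 3 (move_right): buffer="agjy" (len 4), cursors c1@2 c2@4 c3@4, authorship ....
After op 4 (insert('p')): buffer="agpjypp" (len 7), cursors c1@3 c2@7 c3@7, authorship ..1..23
After op 5 (move_right): buffer="agpjypp" (len 7), cursors c1@4 c2@7 c3@7, authorship ..1..23
After op 6 (move_right): buffer="agpjypp" (len 7), cursors c1@5 c2@7 c3@7, authorship ..1..23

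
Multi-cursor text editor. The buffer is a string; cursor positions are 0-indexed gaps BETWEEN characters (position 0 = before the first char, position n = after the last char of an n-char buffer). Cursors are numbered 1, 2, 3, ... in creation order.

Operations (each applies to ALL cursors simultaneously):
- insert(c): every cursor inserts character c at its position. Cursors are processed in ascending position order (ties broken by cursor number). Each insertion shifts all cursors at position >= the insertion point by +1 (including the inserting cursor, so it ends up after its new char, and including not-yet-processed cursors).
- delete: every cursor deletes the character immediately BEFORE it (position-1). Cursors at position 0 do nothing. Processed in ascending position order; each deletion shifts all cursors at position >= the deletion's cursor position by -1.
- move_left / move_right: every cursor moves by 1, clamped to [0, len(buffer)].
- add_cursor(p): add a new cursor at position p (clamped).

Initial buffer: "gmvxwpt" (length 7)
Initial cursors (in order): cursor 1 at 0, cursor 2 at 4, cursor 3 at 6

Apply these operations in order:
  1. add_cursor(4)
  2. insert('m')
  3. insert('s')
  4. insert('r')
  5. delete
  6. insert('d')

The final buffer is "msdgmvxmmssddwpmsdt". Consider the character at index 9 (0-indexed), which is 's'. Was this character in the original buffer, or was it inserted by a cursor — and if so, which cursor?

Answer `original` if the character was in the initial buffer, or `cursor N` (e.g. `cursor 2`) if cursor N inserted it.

After op 1 (add_cursor(4)): buffer="gmvxwpt" (len 7), cursors c1@0 c2@4 c4@4 c3@6, authorship .......
After op 2 (insert('m')): buffer="mgmvxmmwpmt" (len 11), cursors c1@1 c2@7 c4@7 c3@10, authorship 1....24..3.
After op 3 (insert('s')): buffer="msgmvxmmsswpmst" (len 15), cursors c1@2 c2@10 c4@10 c3@14, authorship 11....2424..33.
After op 4 (insert('r')): buffer="msrgmvxmmssrrwpmsrt" (len 19), cursors c1@3 c2@13 c4@13 c3@18, authorship 111....242424..333.
After op 5 (delete): buffer="msgmvxmmsswpmst" (len 15), cursors c1@2 c2@10 c4@10 c3@14, authorship 11....2424..33.
After op 6 (insert('d')): buffer="msdgmvxmmssddwpmsdt" (len 19), cursors c1@3 c2@13 c4@13 c3@18, authorship 111....242424..333.
Authorship (.=original, N=cursor N): 1 1 1 . . . . 2 4 2 4 2 4 . . 3 3 3 .
Index 9: author = 2

Answer: cursor 2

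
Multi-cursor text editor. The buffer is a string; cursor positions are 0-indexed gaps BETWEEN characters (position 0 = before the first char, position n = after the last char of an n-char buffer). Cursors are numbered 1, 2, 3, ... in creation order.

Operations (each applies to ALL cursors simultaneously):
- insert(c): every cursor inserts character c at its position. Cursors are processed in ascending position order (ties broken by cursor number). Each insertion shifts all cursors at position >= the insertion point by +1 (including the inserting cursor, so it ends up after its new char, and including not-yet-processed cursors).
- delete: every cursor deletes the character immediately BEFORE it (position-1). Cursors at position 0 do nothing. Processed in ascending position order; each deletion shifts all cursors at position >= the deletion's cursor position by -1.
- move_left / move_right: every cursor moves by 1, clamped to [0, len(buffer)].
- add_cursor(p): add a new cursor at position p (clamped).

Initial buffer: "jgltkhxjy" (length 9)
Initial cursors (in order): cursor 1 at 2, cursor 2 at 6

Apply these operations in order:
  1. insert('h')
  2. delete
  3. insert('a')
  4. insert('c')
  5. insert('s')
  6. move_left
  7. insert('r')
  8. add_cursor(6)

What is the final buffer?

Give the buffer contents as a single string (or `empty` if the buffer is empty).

Answer: jgacrsltkhacrsxjy

Derivation:
After op 1 (insert('h')): buffer="jghltkhhxjy" (len 11), cursors c1@3 c2@8, authorship ..1....2...
After op 2 (delete): buffer="jgltkhxjy" (len 9), cursors c1@2 c2@6, authorship .........
After op 3 (insert('a')): buffer="jgaltkhaxjy" (len 11), cursors c1@3 c2@8, authorship ..1....2...
After op 4 (insert('c')): buffer="jgacltkhacxjy" (len 13), cursors c1@4 c2@10, authorship ..11....22...
After op 5 (insert('s')): buffer="jgacsltkhacsxjy" (len 15), cursors c1@5 c2@12, authorship ..111....222...
After op 6 (move_left): buffer="jgacsltkhacsxjy" (len 15), cursors c1@4 c2@11, authorship ..111....222...
After op 7 (insert('r')): buffer="jgacrsltkhacrsxjy" (len 17), cursors c1@5 c2@13, authorship ..1111....2222...
After op 8 (add_cursor(6)): buffer="jgacrsltkhacrsxjy" (len 17), cursors c1@5 c3@6 c2@13, authorship ..1111....2222...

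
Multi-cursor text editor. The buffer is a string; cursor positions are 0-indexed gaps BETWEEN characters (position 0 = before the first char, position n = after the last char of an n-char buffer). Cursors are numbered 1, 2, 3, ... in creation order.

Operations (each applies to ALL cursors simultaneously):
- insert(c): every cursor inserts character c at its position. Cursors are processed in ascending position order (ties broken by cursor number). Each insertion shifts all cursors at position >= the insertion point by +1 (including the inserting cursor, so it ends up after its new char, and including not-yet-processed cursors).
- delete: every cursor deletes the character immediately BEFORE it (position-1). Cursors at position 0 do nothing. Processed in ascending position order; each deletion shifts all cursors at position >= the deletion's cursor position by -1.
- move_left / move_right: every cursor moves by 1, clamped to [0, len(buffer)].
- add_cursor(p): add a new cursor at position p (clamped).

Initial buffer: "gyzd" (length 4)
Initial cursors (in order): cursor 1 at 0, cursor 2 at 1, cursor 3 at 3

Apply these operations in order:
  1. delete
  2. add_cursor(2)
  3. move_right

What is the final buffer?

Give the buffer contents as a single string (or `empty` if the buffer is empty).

Answer: yd

Derivation:
After op 1 (delete): buffer="yd" (len 2), cursors c1@0 c2@0 c3@1, authorship ..
After op 2 (add_cursor(2)): buffer="yd" (len 2), cursors c1@0 c2@0 c3@1 c4@2, authorship ..
After op 3 (move_right): buffer="yd" (len 2), cursors c1@1 c2@1 c3@2 c4@2, authorship ..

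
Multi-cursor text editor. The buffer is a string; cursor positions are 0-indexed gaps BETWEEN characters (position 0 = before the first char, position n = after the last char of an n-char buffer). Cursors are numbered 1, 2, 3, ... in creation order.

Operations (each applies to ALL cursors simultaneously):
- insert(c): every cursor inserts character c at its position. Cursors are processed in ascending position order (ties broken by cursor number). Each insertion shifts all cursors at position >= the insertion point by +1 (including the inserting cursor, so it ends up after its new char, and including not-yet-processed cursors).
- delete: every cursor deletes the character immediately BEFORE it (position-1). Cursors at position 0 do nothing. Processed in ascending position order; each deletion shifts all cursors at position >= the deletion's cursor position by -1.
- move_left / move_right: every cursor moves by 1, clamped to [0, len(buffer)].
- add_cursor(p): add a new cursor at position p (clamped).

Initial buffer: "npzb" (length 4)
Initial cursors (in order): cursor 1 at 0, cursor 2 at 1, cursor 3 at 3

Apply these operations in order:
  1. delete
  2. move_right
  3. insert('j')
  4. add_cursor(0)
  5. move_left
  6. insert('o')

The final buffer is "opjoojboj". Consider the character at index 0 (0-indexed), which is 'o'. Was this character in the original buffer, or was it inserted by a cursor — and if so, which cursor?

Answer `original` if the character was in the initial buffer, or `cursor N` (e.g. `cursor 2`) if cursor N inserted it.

After op 1 (delete): buffer="pb" (len 2), cursors c1@0 c2@0 c3@1, authorship ..
After op 2 (move_right): buffer="pb" (len 2), cursors c1@1 c2@1 c3@2, authorship ..
After op 3 (insert('j')): buffer="pjjbj" (len 5), cursors c1@3 c2@3 c3@5, authorship .12.3
After op 4 (add_cursor(0)): buffer="pjjbj" (len 5), cursors c4@0 c1@3 c2@3 c3@5, authorship .12.3
After op 5 (move_left): buffer="pjjbj" (len 5), cursors c4@0 c1@2 c2@2 c3@4, authorship .12.3
After op 6 (insert('o')): buffer="opjoojboj" (len 9), cursors c4@1 c1@5 c2@5 c3@8, authorship 4.1122.33
Authorship (.=original, N=cursor N): 4 . 1 1 2 2 . 3 3
Index 0: author = 4

Answer: cursor 4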